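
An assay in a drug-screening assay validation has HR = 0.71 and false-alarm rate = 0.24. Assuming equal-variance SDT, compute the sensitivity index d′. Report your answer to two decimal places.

z(0.71) = 0.553, z(0.24) = -0.706
d' = z(H) − z(FA) = 0.553 − (-0.706) = 1.259

d′ = 1.26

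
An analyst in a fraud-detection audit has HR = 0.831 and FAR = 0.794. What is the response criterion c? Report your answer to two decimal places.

c = -0.89

z(H) = z(0.831) = 0.958
z(FA) = z(0.794) = 0.820
c = −½·[z(H) + z(FA)] = −0.5 × (0.958 + 0.820) = -0.889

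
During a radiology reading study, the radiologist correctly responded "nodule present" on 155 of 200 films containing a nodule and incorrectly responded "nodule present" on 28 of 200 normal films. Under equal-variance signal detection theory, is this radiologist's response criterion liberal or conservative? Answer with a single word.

z(H) = 0.755, z(FA) = -1.080
c = −½·(z(H) + z(FA)) = 0.1625
c > 0 → conservative criterion (biased toward responding “no”).

conservative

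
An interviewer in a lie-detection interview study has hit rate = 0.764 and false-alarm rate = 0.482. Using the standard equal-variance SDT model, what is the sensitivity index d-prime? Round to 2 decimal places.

d-prime = 0.76

z(H) = 0.7192
z(FA) = -0.0451
d' = z(H) − z(FA) = 0.7192 − (-0.0451) = 0.7643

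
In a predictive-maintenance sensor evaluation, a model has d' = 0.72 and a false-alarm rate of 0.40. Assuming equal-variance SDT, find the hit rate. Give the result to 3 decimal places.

hit rate = 0.680

z(false-alarm rate) = z(0.40) = -0.2533
z(H) = z(FA) + d' = -0.2533 + 0.72 = 0.4667
hit rate = Φ(0.4667) = 0.6796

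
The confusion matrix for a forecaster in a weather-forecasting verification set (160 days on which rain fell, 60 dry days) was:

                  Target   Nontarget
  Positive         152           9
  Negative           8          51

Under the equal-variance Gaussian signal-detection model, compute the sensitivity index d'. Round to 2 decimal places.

H = 152/160 = 0.9500
FA = 9/60 = 0.1500
z(0.9500) = 1.645, z(0.1500) = -1.036
d' = z(H) − z(FA) = 1.645 − (-1.036) = 2.681

d' = 2.68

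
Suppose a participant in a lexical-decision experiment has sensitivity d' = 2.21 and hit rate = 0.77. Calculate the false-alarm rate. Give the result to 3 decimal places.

z(hit rate) = z(0.77) = 0.7388
z(FA) = z(H) − d' = 0.7388 − 2.21 = -1.4712
false-alarm rate = Φ(-1.4712) = 0.0706

false-alarm rate = 0.071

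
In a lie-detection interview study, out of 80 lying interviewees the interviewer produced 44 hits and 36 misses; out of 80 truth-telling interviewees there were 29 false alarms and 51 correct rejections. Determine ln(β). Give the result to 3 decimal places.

ln β = 0.054

H = 44/80 = 0.5500
FA = 29/80 = 0.3625
z(H) = z(0.5500) = 0.1257
z(FA) = z(0.3625) = -0.3518
ln β = −½·[z(H)² − z(FA)²] = −0.5 × (0.0158 − 0.1238) = 0.0540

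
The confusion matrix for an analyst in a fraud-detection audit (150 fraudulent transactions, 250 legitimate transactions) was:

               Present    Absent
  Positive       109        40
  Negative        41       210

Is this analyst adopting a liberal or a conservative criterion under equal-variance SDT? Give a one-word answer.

z(H) = 0.603, z(FA) = -0.994
c = −½·(z(H) + z(FA)) = 0.1955
c > 0 → conservative criterion (biased toward responding “no”).

conservative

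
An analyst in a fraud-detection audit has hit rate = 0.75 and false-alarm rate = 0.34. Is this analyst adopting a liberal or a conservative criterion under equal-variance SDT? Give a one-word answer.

z(H) = 0.674, z(FA) = -0.412
c = −½·(z(H) + z(FA)) = -0.131
c < 0 → liberal criterion (biased toward responding “yes”).

liberal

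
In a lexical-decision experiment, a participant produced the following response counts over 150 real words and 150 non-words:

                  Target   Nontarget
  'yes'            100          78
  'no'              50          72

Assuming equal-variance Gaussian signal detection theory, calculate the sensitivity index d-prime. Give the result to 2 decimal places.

H = 100/150 = 0.6667
FA = 78/150 = 0.5200
z(H) = z(0.6667) = 0.431
z(FA) = z(0.5200) = 0.050
d' = z(H) − z(FA) = 0.431 − 0.050 = 0.381

d-prime = 0.38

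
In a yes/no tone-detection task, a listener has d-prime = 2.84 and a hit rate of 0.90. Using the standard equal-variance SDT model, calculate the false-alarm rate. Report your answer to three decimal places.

false-alarm rate = 0.060

z(hit rate) = z(0.90) = 1.2816
z(FA) = z(H) − d' = 1.2816 − 2.84 = -1.5584
false-alarm rate = Φ(-1.5584) = 0.0596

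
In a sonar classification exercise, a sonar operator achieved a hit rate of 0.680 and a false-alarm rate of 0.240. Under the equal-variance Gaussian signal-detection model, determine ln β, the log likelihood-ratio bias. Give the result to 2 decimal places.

ln β = 0.14

z(H) = z(0.680) = 0.468
z(FA) = z(0.240) = -0.706
ln β = −½·[z(H)² − z(FA)²] = −0.5 × (0.219 − 0.498) = 0.1395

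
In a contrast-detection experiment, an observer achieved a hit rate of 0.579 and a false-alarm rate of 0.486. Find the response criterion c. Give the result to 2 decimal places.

z(0.579) = 0.199, z(0.486) = -0.035
c = −½·[z(H) + z(FA)] = −0.5 × (0.199 + (-0.035)) = -0.082
c < 0: the observer has a liberal response bias.

c = -0.08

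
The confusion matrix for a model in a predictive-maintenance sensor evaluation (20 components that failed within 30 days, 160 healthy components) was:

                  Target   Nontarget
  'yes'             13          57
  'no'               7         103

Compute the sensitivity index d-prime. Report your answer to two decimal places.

d-prime = 0.75

H = 13/20 = 0.6500
FA = 57/160 = 0.3563
z(H) = z(0.6500) = 0.385
z(FA) = z(0.3563) = -0.368
d' = z(H) − z(FA) = 0.385 − (-0.368) = 0.753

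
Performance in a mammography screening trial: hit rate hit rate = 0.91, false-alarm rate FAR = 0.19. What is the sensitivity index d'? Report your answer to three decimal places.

d' = 2.219

z(H) = 1.3408
z(FA) = -0.8779
d' = z(H) − z(FA) = 1.3408 − (-0.8779) = 2.2187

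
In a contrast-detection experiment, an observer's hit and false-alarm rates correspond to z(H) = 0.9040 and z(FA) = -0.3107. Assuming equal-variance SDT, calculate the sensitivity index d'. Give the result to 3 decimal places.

d' = 1.215

d' = z(H) − z(FA) = 0.9040 − (-0.3107) = 1.2147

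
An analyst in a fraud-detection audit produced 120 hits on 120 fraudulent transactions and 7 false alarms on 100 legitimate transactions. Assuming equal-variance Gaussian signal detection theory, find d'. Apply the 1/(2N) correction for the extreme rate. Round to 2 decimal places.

d' = 4.11

The hit rate is 120/120 = 1, so apply the 1/(2N) correction: H → 1 − 1/(2·120) = 0.99583.
z(H) = z(0.99583) = 2.638
z(FA) = z(0.07000) = -1.476
d' = 2.638 − (-1.476) = 4.114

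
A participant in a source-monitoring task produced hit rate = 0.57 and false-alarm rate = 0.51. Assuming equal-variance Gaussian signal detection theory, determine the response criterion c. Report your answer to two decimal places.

Φ⁻¹(H) = 0.1764
Φ⁻¹(FA) = 0.0251
c = −½·[z(H) + z(FA)] = −0.5 × (0.1764 + 0.0251) = -0.10075

c = -0.10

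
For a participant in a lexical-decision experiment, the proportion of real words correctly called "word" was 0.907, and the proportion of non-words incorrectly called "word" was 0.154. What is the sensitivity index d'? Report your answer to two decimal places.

Φ⁻¹(H) = 1.323
Φ⁻¹(FA) = -1.019
d' = z(H) − z(FA) = 1.323 − (-1.019) = 2.342

d' = 2.34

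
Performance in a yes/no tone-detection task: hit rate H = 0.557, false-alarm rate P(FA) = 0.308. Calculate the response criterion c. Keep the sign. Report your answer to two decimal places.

c = 0.18

z(H) = z(0.557) = 0.143
z(FA) = z(0.308) = -0.502
c = −½·[z(H) + z(FA)] = −0.5 × (0.143 + (-0.502)) = 0.1795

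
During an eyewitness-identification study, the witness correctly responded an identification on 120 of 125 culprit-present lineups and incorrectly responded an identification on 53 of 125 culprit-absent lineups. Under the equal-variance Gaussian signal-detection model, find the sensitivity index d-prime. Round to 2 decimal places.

d-prime = 1.94

H = 120/125 = 0.9600
FA = 53/125 = 0.4240
Φ⁻¹(H) = Φ⁻¹(0.9600) = 1.751
Φ⁻¹(FA) = Φ⁻¹(0.4240) = -0.192
d' = z(H) − z(FA) = 1.751 − (-0.192) = 1.943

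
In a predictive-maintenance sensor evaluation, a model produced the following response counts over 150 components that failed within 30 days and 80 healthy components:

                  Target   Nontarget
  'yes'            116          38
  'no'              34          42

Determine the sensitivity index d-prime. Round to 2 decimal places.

H = 116/150 = 0.7733
FA = 38/80 = 0.4750
z(0.7733) = 0.7498, z(0.4750) = -0.0627
d' = z(H) − z(FA) = 0.7498 − (-0.0627) = 0.8125

d-prime = 0.81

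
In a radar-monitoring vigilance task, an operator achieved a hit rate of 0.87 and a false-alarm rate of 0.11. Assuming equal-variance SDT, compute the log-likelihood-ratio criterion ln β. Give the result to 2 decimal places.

Φ⁻¹(0.87) = 1.126, Φ⁻¹(0.11) = -1.227
ln β = −½·[z(H)² − z(FA)²] = −0.5 × (1.268 − 1.506) = 0.119

ln β = 0.12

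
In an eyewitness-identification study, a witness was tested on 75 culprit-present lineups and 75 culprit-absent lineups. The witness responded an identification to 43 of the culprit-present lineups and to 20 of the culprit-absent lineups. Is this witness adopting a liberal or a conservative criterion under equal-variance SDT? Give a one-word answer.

z(H) = 0.185, z(FA) = -0.623
c = −½·(z(H) + z(FA)) = 0.219
c > 0 → conservative criterion (biased toward responding “no”).

conservative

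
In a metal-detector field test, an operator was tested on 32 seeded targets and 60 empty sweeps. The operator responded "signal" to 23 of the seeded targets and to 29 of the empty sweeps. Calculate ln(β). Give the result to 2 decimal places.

ln β = -0.17

H = 23/32 = 0.7188
FA = 29/60 = 0.4833
z(H) = 0.579
z(FA) = -0.042
ln β = −½·[z(H)² − z(FA)²] = −0.5 × (0.335 − 0.002) = -0.1665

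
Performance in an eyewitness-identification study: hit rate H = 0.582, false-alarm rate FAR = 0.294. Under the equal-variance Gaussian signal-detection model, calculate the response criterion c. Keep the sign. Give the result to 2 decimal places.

z(H) = z(0.582) = 0.207
z(FA) = z(0.294) = -0.542
c = −½·[z(H) + z(FA)] = −0.5 × (0.207 + (-0.542)) = 0.1675
c > 0: the witness has a conservative response bias.

c = 0.17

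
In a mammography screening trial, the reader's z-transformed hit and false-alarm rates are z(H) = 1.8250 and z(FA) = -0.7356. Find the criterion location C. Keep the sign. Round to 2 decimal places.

c = −½·[z(H) + z(FA)] = −½·(1.8250 + (-0.7356)) = -0.5447
c < 0: the reader has a liberal response bias.

C = -0.54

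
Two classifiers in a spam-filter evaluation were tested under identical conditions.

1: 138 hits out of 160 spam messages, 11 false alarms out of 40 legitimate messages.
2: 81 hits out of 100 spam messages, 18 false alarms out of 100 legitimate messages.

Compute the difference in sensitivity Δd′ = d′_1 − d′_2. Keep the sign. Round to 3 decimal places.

Δd′ = -0.104

1: z(0.8625) = 1.0916, z(0.2750) = -0.5978, d' = 1.6894
2: z(0.8100) = 0.8779, z(0.1800) = -0.9154, d' = 1.7933
Δd' = d'_1 − d'_2 = 1.6894 − 1.7933 = -0.1039
2 has the higher sensitivity.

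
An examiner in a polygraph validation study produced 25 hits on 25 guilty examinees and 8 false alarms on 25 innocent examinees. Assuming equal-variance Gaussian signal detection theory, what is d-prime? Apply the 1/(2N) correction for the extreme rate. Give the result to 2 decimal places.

The hit rate is 25/25 = 1, so apply the 1/(2N) correction: H → 1 − 1/(2·25) = 0.98000.
z(H) = z(0.98000) = 2.054
z(FA) = z(0.32000) = -0.468
d' = 2.054 − (-0.468) = 2.522

d-prime = 2.52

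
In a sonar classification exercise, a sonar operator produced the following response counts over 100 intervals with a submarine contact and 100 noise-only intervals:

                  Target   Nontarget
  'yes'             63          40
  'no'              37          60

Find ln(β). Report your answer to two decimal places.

ln β = -0.02

H = 63/100 = 0.6300
FA = 40/100 = 0.4000
z(H) = 0.332
z(FA) = -0.253
ln β = −½·[z(H)² − z(FA)²] = −0.5 × (0.110 − 0.064) = -0.023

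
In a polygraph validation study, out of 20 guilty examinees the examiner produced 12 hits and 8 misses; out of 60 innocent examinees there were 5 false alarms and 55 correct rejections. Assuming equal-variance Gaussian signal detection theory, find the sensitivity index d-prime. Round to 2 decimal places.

d-prime = 1.64

H = 12/20 = 0.6000
FA = 5/60 = 0.0833
z(H) = z(0.6000) = 0.253
z(FA) = z(0.0833) = -1.383
d' = z(H) − z(FA) = 0.253 − (-1.383) = 1.636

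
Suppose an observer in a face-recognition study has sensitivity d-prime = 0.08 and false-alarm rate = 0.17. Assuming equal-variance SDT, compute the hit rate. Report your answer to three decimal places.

z(false-alarm rate) = z(0.17) = -0.9542
z(H) = z(FA) + d' = -0.9542 + 0.08 = -0.8742
hit rate = Φ(-0.8742) = 0.1910

hit rate = 0.191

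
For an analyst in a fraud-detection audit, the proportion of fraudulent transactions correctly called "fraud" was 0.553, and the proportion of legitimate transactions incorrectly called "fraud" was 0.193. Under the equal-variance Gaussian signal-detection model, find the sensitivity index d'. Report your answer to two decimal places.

z(H) = z(0.553) = 0.133
z(FA) = z(0.193) = -0.867
d' = z(H) − z(FA) = 0.133 − (-0.867) = 1.000

d' = 1.00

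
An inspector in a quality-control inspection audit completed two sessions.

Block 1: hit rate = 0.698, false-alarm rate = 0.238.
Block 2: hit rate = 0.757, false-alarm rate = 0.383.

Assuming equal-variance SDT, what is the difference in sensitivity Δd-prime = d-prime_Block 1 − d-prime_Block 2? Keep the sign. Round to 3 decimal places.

Δd-prime = 0.237

Block 1: z(0.698) = 0.5187, z(0.238) = -0.7128, d' = 1.2315
Block 2: z(0.757) = 0.6967, z(0.383) = -0.2976, d' = 0.9943
Δd' = d'_Block 1 − d'_Block 2 = 1.2315 − 0.9943 = 0.2372
Block 1 has the higher sensitivity.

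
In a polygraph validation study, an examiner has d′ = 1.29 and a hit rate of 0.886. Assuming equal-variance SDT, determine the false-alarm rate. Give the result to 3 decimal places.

false-alarm rate = 0.466

z(hit rate) = z(0.886) = 1.2055
z(FA) = z(H) − d' = 1.2055 − 1.29 = -0.0845
false-alarm rate = Φ(-0.0845) = 0.4663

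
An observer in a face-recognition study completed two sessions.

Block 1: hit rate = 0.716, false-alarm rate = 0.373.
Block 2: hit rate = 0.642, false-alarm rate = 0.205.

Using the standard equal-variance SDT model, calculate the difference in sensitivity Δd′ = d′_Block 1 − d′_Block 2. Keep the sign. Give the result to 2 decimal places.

Block 1: z(0.716) = 0.571, z(0.373) = -0.324, d' = 0.895
Block 2: z(0.642) = 0.364, z(0.205) = -0.824, d' = 1.188
Δd' = d'_Block 1 − d'_Block 2 = 0.895 − 1.188 = -0.293
Block 2 has the higher sensitivity.

Δd′ = -0.29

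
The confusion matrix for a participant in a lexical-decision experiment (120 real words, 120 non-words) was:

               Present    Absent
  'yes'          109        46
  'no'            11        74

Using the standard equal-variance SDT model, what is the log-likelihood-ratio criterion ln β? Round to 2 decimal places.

ln β = -0.84

H = 109/120 = 0.9083
FA = 46/120 = 0.3833
z(H) = z(0.9083) = 1.330
z(FA) = z(0.3833) = -0.297
ln β = −½·[z(H)² − z(FA)²] = −0.5 × (1.769 − 0.088) = -0.8405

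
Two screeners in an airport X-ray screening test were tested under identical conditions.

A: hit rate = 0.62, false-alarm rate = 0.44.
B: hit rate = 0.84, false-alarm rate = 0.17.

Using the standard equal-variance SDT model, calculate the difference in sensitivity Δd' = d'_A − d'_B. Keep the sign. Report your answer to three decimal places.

A: z(0.62) = 0.3055, z(0.44) = -0.1510, d' = 0.4565
B: z(0.84) = 0.9945, z(0.17) = -0.9542, d' = 1.9487
Δd' = d'_A − d'_B = 0.4565 − 1.9487 = -1.4922
B has the higher sensitivity.

Δd' = -1.492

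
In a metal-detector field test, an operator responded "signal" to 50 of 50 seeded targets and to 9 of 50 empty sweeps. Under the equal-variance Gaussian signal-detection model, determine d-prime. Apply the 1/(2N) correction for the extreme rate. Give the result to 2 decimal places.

d-prime = 3.24

The hit rate is 50/50 = 1, so apply the 1/(2N) correction: H → 1 − 1/(2·50) = 0.99000.
z(H) = z(0.99000) = 2.326
z(FA) = z(0.18000) = -0.915
d' = 2.326 − (-0.915) = 3.241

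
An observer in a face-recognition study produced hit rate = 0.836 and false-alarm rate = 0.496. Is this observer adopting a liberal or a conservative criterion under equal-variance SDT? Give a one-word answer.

liberal

z(H) = 0.978, z(FA) = -0.010
c = −½·(z(H) + z(FA)) = -0.484
c < 0 → liberal criterion (biased toward responding “yes”).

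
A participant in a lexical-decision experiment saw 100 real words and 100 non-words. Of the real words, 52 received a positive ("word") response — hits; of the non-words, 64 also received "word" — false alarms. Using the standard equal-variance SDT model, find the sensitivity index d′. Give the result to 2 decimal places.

d′ = -0.31

H = 52/100 = 0.5200
FA = 64/100 = 0.6400
z(H) = z(0.5200) = 0.0502
z(FA) = z(0.6400) = 0.3585
d' = z(H) − z(FA) = 0.0502 − 0.3585 = -0.3083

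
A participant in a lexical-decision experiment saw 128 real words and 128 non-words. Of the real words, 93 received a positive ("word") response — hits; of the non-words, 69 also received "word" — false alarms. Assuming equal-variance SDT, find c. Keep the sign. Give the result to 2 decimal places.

c = -0.35

H = 93/128 = 0.7266
FA = 69/128 = 0.5391
z(0.7266) = 0.603, z(0.5391) = 0.098
c = −½·[z(H) + z(FA)] = −0.5 × (0.603 + 0.098) = -0.3505
c < 0: the participant has a liberal response bias.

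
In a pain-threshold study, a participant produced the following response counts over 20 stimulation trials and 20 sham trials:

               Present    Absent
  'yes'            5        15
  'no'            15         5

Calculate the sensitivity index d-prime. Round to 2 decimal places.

d-prime = -1.35

H = 5/20 = 0.2500
FA = 15/20 = 0.7500
z(H) = -0.674
z(FA) = 0.674
d' = z(H) − z(FA) = -0.674 − 0.674 = -1.348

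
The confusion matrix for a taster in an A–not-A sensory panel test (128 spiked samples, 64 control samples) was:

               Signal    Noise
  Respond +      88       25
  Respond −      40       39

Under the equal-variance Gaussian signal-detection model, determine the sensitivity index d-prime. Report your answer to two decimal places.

H = 88/128 = 0.6875
FA = 25/64 = 0.3906
Φ⁻¹(H) = Φ⁻¹(0.6875) = 0.4888
Φ⁻¹(FA) = Φ⁻¹(0.3906) = -0.2778
d' = z(H) − z(FA) = 0.4888 − (-0.2778) = 0.7666

d-prime = 0.77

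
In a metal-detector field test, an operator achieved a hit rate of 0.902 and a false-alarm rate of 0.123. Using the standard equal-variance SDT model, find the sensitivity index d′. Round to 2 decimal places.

Φ⁻¹(0.902) = 1.2930, Φ⁻¹(0.123) = -1.1601
d' = z(H) − z(FA) = 1.2930 − (-1.1601) = 2.4531

d′ = 2.45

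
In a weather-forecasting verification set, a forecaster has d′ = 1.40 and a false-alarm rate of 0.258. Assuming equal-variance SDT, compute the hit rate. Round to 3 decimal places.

hit rate = 0.774

z(false-alarm rate) = z(0.258) = -0.6495
z(H) = z(FA) + d' = -0.6495 + 1.40 = 0.7505
hit rate = Φ(0.7505) = 0.7735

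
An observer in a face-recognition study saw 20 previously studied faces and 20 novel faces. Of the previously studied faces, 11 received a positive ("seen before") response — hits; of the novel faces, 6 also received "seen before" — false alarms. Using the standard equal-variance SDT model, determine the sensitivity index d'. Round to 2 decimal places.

H = 11/20 = 0.5500
FA = 6/20 = 0.3000
z(H) = 0.1257
z(FA) = -0.5244
d' = z(H) − z(FA) = 0.1257 − (-0.5244) = 0.6501

d' = 0.65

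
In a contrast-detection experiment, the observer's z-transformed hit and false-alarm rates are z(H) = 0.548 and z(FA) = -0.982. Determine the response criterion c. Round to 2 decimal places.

c = 0.22

c = −½·[z(H) + z(FA)] = −½·(0.548 + (-0.982)) = 0.217
c > 0: the observer has a conservative response bias.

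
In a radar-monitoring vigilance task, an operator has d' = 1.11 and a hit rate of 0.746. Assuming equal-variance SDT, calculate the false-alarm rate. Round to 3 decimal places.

z(hit rate) = z(0.746) = 0.6620
z(FA) = z(H) − d' = 0.6620 − 1.11 = -0.4480
false-alarm rate = Φ(-0.4480) = 0.3271

false-alarm rate = 0.327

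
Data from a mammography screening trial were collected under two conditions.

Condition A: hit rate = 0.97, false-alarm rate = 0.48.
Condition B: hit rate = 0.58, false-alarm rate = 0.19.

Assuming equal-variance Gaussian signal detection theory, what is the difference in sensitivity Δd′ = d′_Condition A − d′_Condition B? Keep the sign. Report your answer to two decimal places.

Δd′ = 0.85

Condition A: z(0.97) = 1.881, z(0.48) = -0.050, d' = 1.931
Condition B: z(0.58) = 0.202, z(0.19) = -0.878, d' = 1.080
Δd' = d'_Condition A − d'_Condition B = 1.931 − 1.080 = 0.851
Condition A has the higher sensitivity.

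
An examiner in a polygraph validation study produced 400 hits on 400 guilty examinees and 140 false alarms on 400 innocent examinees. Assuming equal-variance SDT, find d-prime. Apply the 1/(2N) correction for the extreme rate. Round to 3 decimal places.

The hit rate is 400/400 = 1, so apply the 1/(2N) correction: H → 1 − 1/(2·400) = 0.99875.
z(H) = z(0.99875) = 3.0233
z(FA) = z(0.35000) = -0.3853
d' = 3.0233 − (-0.3853) = 3.4086

d-prime = 3.409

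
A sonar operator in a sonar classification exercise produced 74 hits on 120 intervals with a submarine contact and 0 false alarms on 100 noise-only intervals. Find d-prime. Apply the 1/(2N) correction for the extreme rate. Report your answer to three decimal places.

d-prime = 2.873

The false-alarm rate is 0/100 = 0, so apply the 1/(2N) correction: FA → 1/(2·100) = 0.00500.
z(H) = z(0.61667) = 0.2967
z(FA) = z(0.00500) = -2.5758
d' = 0.2967 − (-2.5758) = 2.8725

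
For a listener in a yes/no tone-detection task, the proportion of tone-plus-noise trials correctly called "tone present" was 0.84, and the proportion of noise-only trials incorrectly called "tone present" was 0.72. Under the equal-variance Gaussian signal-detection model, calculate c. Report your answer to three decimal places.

c = -0.789

z(H) = 0.9945
z(FA) = 0.5828
c = −½·[z(H) + z(FA)] = −0.5 × (0.9945 + 0.5828) = -0.78865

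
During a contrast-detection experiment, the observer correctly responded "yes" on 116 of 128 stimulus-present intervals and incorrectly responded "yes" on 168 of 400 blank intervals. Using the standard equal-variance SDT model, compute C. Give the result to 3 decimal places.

H = 116/128 = 0.9062
FA = 168/400 = 0.4200
z(H) = z(0.9062) = 1.3177
z(FA) = z(0.4200) = -0.2019
c = −½·[z(H) + z(FA)] = −0.5 × (1.3177 + (-0.2019)) = -0.5579

C = -0.558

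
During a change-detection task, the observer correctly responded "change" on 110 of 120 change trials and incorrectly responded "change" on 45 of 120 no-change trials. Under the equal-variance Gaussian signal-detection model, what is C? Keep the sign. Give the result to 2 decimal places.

C = -0.53

H = 110/120 = 0.9167
FA = 45/120 = 0.3750
Φ⁻¹(0.9167) = 1.383, Φ⁻¹(0.3750) = -0.319
c = −½·[z(H) + z(FA)] = −0.5 × (1.383 + (-0.319)) = -0.532
c < 0: the observer has a liberal response bias.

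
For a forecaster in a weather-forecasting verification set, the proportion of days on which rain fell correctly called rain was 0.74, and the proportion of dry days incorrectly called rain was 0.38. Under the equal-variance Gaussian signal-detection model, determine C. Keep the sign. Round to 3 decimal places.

C = -0.169

Φ⁻¹(H) = 0.6433
Φ⁻¹(FA) = -0.3055
c = −½·[z(H) + z(FA)] = −0.5 × (0.6433 + (-0.3055)) = -0.1689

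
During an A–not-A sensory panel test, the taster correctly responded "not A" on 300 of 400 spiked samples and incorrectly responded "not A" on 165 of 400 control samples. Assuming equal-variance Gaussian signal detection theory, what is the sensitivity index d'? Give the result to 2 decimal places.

H = 300/400 = 0.7500
FA = 165/400 = 0.4125
z(H) = 0.674
z(FA) = -0.221
d' = z(H) − z(FA) = 0.674 − (-0.221) = 0.895

d' = 0.90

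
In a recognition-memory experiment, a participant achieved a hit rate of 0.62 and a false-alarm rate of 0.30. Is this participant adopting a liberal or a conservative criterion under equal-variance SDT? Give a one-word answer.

conservative

z(H) = 0.305, z(FA) = -0.524
c = −½·(z(H) + z(FA)) = 0.1095
c > 0 → conservative criterion (biased toward responding “no”).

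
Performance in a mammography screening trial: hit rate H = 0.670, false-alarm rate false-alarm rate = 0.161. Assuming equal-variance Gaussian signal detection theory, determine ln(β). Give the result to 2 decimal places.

Φ⁻¹(H) = Φ⁻¹(0.670) = 0.440
Φ⁻¹(FA) = Φ⁻¹(0.161) = -0.990
ln β = −½·[z(H)² − z(FA)²] = −0.5 × (0.194 − 0.980) = 0.393

ln β = 0.39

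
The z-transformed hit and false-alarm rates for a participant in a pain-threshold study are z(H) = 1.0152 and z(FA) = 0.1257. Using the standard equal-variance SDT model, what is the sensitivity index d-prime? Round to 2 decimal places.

d' = z(H) − z(FA) = 1.0152 − 0.1257 = 0.8895

d-prime = 0.89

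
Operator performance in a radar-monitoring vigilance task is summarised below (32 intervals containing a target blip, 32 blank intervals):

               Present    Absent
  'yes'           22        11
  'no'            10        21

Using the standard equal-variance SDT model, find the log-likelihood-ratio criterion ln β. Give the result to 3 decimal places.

ln β = -0.039

H = 22/32 = 0.6875
FA = 11/32 = 0.3438
z(0.6875) = 0.4888, z(0.3438) = -0.4021
ln β = −½·[z(H)² − z(FA)²] = −0.5 × (0.2389 − 0.1617) = -0.0386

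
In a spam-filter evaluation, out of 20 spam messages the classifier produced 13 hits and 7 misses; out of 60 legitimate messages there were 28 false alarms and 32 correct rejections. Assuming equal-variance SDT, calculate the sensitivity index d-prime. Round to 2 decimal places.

H = 13/20 = 0.6500
FA = 28/60 = 0.4667
z(H) = 0.385
z(FA) = -0.084
d' = z(H) − z(FA) = 0.385 − (-0.084) = 0.469

d-prime = 0.47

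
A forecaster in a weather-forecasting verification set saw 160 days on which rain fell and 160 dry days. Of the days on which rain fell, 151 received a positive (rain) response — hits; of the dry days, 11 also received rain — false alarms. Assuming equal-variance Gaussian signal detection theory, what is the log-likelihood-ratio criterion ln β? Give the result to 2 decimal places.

H = 151/160 = 0.9437
FA = 11/160 = 0.0688
Φ⁻¹(H) = Φ⁻¹(0.9437) = 1.587
Φ⁻¹(FA) = Φ⁻¹(0.0688) = -1.485
ln β = −½·[z(H)² − z(FA)²] = −0.5 × (2.519 − 2.205) = -0.157

ln β = -0.16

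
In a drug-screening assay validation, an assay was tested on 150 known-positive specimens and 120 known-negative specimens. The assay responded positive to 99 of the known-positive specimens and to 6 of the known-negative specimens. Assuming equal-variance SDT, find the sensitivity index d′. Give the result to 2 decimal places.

H = 99/150 = 0.6600
FA = 6/120 = 0.0500
z(0.6600) = 0.412, z(0.0500) = -1.645
d' = z(H) − z(FA) = 0.412 − (-1.645) = 2.057

d′ = 2.06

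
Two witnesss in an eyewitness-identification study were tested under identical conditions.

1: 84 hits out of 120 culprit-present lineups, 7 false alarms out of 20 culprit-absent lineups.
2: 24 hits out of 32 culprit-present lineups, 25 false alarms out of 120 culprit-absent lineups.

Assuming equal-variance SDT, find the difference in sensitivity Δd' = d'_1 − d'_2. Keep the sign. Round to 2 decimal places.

1: z(0.7000) = 0.524, z(0.3500) = -0.385, d' = 0.909
2: z(0.7500) = 0.674, z(0.2083) = -0.812, d' = 1.486
Δd' = d'_1 − d'_2 = 0.909 − 1.486 = -0.577
2 has the higher sensitivity.

Δd' = -0.58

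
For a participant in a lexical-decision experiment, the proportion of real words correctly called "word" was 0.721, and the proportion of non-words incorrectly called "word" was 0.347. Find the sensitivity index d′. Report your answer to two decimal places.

z(H) = 0.5858
z(FA) = -0.3934
d' = z(H) − z(FA) = 0.5858 − (-0.3934) = 0.9792

d′ = 0.98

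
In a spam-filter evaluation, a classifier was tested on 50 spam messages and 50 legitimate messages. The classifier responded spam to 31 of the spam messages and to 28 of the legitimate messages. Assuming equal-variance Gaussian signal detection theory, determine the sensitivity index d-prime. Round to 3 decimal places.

d-prime = 0.155

H = 31/50 = 0.6200
FA = 28/50 = 0.5600
Φ⁻¹(H) = 0.3055
Φ⁻¹(FA) = 0.1510
d' = z(H) − z(FA) = 0.3055 − 0.1510 = 0.1545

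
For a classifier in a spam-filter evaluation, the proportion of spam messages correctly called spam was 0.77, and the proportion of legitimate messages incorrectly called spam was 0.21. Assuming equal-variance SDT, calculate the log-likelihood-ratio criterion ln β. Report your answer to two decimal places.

ln β = 0.05

Φ⁻¹(H) = 0.739
Φ⁻¹(FA) = -0.806
ln β = −½·[z(H)² − z(FA)²] = −0.5 × (0.546 − 0.650) = 0.052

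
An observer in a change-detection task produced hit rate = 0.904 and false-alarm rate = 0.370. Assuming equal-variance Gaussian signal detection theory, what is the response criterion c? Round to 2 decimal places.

c = -0.49

z(0.904) = 1.305, z(0.370) = -0.332
c = −½·[z(H) + z(FA)] = −0.5 × (1.305 + (-0.332)) = -0.4865
c < 0: the observer has a liberal response bias.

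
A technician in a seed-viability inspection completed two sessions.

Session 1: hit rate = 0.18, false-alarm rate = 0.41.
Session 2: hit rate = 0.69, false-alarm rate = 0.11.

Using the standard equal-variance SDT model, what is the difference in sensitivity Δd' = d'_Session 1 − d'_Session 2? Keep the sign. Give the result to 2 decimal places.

Session 1: z(0.18) = -0.915, z(0.41) = -0.228, d' = -0.687
Session 2: z(0.69) = 0.496, z(0.11) = -1.227, d' = 1.723
Δd' = d'_Session 1 − d'_Session 2 = -0.687 − 1.723 = -2.410
Session 2 has the higher sensitivity.

Δd' = -2.41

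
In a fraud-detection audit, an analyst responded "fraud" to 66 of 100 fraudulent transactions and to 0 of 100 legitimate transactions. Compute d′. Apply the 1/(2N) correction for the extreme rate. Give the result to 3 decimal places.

The false-alarm rate is 0/100 = 0, so apply the 1/(2N) correction: FA → 1/(2·100) = 0.00500.
z(H) = z(0.66000) = 0.4125
z(FA) = z(0.00500) = -2.5758
d' = 0.4125 − (-2.5758) = 2.9883

d′ = 2.988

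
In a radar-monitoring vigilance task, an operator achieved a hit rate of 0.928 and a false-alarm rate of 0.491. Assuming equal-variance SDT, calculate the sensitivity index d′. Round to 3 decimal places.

z(0.928) = 1.4611, z(0.491) = -0.0226
d' = z(H) − z(FA) = 1.4611 − (-0.0226) = 1.4837

d′ = 1.484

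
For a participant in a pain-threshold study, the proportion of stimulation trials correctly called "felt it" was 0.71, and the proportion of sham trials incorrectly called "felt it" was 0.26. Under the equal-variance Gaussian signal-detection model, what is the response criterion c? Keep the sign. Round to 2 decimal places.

c = 0.04

z(H) = 0.5534
z(FA) = -0.6433
c = −½·[z(H) + z(FA)] = −0.5 × (0.5534 + (-0.6433)) = 0.04495
c > 0: the participant has a conservative response bias.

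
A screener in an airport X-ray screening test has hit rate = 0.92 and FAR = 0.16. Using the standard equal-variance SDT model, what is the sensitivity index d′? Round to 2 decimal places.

d′ = 2.40

z(H) = 1.4051
z(FA) = -0.9945
d' = z(H) − z(FA) = 1.4051 − (-0.9945) = 2.3996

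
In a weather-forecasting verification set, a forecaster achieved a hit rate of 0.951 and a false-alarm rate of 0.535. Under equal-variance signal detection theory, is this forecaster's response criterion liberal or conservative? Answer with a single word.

liberal

z(H) = 1.655, z(FA) = 0.088
c = −½·(z(H) + z(FA)) = -0.8715
c < 0 → liberal criterion (biased toward responding “yes”).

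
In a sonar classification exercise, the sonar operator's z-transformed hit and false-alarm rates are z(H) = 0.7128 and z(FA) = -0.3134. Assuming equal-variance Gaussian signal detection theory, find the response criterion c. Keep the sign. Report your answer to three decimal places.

c = -0.200

c = −½·[z(H) + z(FA)] = −½·(0.7128 + (-0.3134)) = -0.1997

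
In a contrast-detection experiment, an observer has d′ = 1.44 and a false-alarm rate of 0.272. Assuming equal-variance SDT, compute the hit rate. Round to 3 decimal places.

hit rate = 0.798

z(false-alarm rate) = z(0.272) = -0.6068
z(H) = z(FA) + d' = -0.6068 + 1.44 = 0.8332
hit rate = Φ(0.8332) = 0.7976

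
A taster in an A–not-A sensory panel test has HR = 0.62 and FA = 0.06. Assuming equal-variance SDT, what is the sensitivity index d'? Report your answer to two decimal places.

d' = 1.86

z(H) = 0.305
z(FA) = -1.555
d' = z(H) − z(FA) = 0.305 − (-1.555) = 1.860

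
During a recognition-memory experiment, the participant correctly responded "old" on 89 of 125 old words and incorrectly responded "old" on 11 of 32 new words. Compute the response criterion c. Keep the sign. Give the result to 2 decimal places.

H = 89/125 = 0.7120
FA = 11/32 = 0.3438
Φ⁻¹(H) = 0.559
Φ⁻¹(FA) = -0.402
c = −½·[z(H) + z(FA)] = −0.5 × (0.559 + (-0.402)) = -0.0785
c < 0: the participant has a liberal response bias.

c = -0.08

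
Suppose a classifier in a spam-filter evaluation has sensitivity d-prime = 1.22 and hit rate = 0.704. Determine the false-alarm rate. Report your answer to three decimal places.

false-alarm rate = 0.247

z(hit rate) = z(0.704) = 0.5359
z(FA) = z(H) − d' = 0.5359 − 1.22 = -0.6841
false-alarm rate = Φ(-0.6841) = 0.2470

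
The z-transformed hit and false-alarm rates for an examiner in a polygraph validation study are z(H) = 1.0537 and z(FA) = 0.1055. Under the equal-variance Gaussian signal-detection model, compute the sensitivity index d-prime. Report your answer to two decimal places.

d' = z(H) − z(FA) = 1.0537 − 0.1055 = 0.9482

d-prime = 0.95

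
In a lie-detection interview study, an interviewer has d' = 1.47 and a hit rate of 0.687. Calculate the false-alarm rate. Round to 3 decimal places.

false-alarm rate = 0.163

z(hit rate) = z(0.687) = 0.4874
z(FA) = z(H) − d' = 0.4874 − 1.47 = -0.9826
false-alarm rate = Φ(-0.9826) = 0.1629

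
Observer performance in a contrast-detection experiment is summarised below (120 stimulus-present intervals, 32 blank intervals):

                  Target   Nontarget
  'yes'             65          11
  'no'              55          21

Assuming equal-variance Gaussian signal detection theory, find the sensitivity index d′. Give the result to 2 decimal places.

H = 65/120 = 0.5417
FA = 11/32 = 0.3438
z(0.5417) = 0.105, z(0.3438) = -0.402
d' = z(H) − z(FA) = 0.105 − (-0.402) = 0.507

d′ = 0.51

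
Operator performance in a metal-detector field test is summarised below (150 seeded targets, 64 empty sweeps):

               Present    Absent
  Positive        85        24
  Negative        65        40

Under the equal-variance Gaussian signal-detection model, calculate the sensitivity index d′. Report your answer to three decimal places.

H = 85/150 = 0.5667
FA = 24/64 = 0.3750
z(H) = 0.1680
z(FA) = -0.3186
d' = z(H) − z(FA) = 0.1680 − (-0.3186) = 0.4866

d′ = 0.487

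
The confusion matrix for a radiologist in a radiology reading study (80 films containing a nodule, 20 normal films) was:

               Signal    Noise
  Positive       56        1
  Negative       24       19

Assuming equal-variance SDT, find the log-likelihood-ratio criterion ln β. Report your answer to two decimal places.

H = 56/80 = 0.7000
FA = 1/20 = 0.0500
z(H) = 0.524
z(FA) = -1.645
ln β = −½·[z(H)² − z(FA)²] = −0.5 × (0.275 − 2.706) = 1.2155

ln β = 1.22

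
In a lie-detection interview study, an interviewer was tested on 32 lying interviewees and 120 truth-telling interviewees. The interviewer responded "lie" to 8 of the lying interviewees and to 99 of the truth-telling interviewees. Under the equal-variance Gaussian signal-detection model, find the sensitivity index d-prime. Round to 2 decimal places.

d-prime = -1.61

H = 8/32 = 0.2500
FA = 99/120 = 0.8250
Φ⁻¹(H) = -0.6745
Φ⁻¹(FA) = 0.9346
d' = z(H) − z(FA) = -0.6745 − 0.9346 = -1.6091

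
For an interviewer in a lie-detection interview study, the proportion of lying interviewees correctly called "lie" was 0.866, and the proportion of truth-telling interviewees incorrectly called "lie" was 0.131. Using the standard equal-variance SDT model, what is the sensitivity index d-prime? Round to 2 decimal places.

d-prime = 2.23

z(H) = z(0.866) = 1.1077
z(FA) = z(0.131) = -1.1217
d' = z(H) − z(FA) = 1.1077 − (-1.1217) = 2.2294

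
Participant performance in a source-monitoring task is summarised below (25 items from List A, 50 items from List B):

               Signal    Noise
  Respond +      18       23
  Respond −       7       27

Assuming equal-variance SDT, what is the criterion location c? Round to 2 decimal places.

H = 18/25 = 0.7200
FA = 23/50 = 0.4600
Φ⁻¹(H) = Φ⁻¹(0.7200) = 0.5828
Φ⁻¹(FA) = Φ⁻¹(0.4600) = -0.1004
c = −½·[z(H) + z(FA)] = −0.5 × (0.5828 + (-0.1004)) = -0.2412
c < 0: the participant has a liberal response bias.

c = -0.24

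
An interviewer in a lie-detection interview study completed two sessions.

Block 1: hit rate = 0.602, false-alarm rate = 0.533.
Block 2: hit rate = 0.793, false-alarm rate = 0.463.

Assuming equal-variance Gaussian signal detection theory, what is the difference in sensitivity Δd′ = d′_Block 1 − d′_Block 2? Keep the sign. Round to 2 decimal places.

Δd′ = -0.73

Block 1: z(0.602) = 0.259, z(0.533) = 0.083, d' = 0.176
Block 2: z(0.793) = 0.817, z(0.463) = -0.093, d' = 0.910
Δd' = d'_Block 1 − d'_Block 2 = 0.176 − 0.910 = -0.734
Block 2 has the higher sensitivity.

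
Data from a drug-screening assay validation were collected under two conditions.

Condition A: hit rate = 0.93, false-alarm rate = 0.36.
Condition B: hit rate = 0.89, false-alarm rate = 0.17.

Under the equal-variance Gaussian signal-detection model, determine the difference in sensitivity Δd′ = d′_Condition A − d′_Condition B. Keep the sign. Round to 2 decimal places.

Condition A: z(0.93) = 1.476, z(0.36) = -0.358, d' = 1.834
Condition B: z(0.89) = 1.227, z(0.17) = -0.954, d' = 2.181
Δd' = d'_Condition A − d'_Condition B = 1.834 − 2.181 = -0.347
Condition B has the higher sensitivity.

Δd′ = -0.35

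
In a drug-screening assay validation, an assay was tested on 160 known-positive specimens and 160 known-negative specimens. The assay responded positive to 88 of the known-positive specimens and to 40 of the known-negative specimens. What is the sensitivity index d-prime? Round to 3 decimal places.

d-prime = 0.800

H = 88/160 = 0.5500
FA = 40/160 = 0.2500
Φ⁻¹(H) = Φ⁻¹(0.5500) = 0.1257
Φ⁻¹(FA) = Φ⁻¹(0.2500) = -0.6745
d' = z(H) − z(FA) = 0.1257 − (-0.6745) = 0.8002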